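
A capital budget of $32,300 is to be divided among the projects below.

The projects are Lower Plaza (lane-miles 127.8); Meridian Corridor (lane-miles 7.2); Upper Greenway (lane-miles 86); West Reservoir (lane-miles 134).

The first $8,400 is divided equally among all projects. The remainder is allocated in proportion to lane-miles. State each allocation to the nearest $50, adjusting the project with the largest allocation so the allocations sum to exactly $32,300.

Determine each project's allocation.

$8,400 shared equally gives $2,100 per project.
Remainder $23,900 by lane-miles (total 355): Lower Plaza 8,604.00 → $8,600; Meridian Corridor 484.73 → $500; Upper Greenway 5,789.86 → $5,800; West Reservoir 9,021.41 → $9,000.
Totals: Lower Plaza $2,100 + $8,600 = $10,700; Meridian Corridor $2,100 + $500 = $2,600; Upper Greenway $2,100 + $5,800 = $7,900; West Reservoir $2,100 + $9,000 = $11,100.

Lower Plaza: $10,700; Meridian Corridor: $2,600; Upper Greenway: $7,900; West Reservoir: $11,100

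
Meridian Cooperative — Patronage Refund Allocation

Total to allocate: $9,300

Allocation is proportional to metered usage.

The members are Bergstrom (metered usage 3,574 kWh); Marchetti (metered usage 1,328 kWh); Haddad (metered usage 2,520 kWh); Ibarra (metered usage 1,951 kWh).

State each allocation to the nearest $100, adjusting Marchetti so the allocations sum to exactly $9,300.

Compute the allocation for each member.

Total metered usage = 9,373.
Pro-rata amounts: Bergstrom 3,574/9,373 × $9,300 = 3,546.16; Marchetti 1,328/9,373 × $9,300 = 1,317.66; Haddad 2,520/9,373 × $9,300 = 2,500.37; Ibarra 1,951/9,373 × $9,300 = 1,935.80.
At nearest $100: Bergstrom $3,500; Marchetti $1,300; Haddad $2,500; Ibarra $1,900. Sum = $9,200.
Difference $9,300 − $9,200 = +$100 applied to Marchetti: Marchetti becomes $1,400.

Bergstrom: $3,500 · Marchetti: $1,400 · Haddad: $2,500 · Ibarra: $1,900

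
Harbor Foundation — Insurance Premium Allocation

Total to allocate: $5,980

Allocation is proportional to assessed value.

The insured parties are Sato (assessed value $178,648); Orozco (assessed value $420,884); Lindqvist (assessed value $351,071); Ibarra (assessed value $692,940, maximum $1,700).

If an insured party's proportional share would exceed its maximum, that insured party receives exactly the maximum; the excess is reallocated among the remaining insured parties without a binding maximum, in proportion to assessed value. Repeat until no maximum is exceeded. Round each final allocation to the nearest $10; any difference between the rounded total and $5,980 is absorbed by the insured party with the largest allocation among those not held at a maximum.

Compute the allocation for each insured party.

Sato: $800 | Orozco: $1,900 | Lindqvist: $1,580 | Ibarra: $1,700

Sum of assessed value: 1,643,543.
Pro-rata shares before constraints: Sato 650.01; Orozco 1,531.38; Lindqvist 1,277.37; Ibarra 2,521.25.
Cap binds for Ibarra ($1,700); residual $4,280 reallocated over remaining assessed value 950,603.
Redistributed shares: Sato 804.35 → $800; Orozco 1,894.99 → $1,890; Lindqvist 1,580.66 → $1,580.
Rounding difference +$10 applied to Orozco → $1,900.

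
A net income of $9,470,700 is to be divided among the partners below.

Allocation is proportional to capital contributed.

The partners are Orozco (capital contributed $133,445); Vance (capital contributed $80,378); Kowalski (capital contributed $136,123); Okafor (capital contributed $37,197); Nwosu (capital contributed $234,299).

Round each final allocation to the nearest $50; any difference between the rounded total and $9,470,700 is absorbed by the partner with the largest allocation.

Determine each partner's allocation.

Sum of capital contributed: 621,442.
Pro-rata amounts: Orozco 133,445/621,442 × $9,470,700 = 2,033,685.46; Vance 80,378/621,442 × $9,470,700 = 1,224,950.88; Kowalski 136,123/621,442 × $9,470,700 = 2,074,497.86; Okafor 37,197/621,442 × $9,470,700 = 566,877.73; Nwosu 234,299/621,442 × $9,470,700 = 3,570,688.08.
After rounding ($50): Orozco $2,033,700; Vance $1,224,950; Kowalski $2,074,500; Okafor $566,900; Nwosu $3,570,700. Sum = $9,470,750.
Difference $9,470,700 − $9,470,750 = −$50 applied to largest allocation (Nwosu): Nwosu becomes $3,570,650.

Orozco: $2,033,700 · Vance: $1,224,950 · Kowalski: $2,074,500 · Okafor: $566,900 · Nwosu: $3,570,650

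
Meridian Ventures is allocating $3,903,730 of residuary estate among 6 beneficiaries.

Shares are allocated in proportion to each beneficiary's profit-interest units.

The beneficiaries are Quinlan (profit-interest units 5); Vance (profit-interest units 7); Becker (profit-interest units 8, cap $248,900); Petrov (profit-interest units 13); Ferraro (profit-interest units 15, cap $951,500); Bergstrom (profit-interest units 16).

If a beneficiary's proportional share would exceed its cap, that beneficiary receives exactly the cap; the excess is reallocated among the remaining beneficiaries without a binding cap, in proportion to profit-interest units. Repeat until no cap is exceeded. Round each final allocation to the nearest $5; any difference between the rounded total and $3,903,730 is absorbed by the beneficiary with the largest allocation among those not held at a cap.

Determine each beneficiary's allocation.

Quinlan: $329,675 | Vance: $461,545 | Becker: $248,900 | Petrov: $857,155 | Ferraro: $951,500 | Bergstrom: $1,054,955

Profit-interest units total: 64.
Unconstrained shares: Quinlan 304,978.91; Vance 426,970.47; Becker 487,966.25; Petrov 792,945.16; Ferraro 914,936.72; Bergstrom 975,932.50.
Capped: Becker ($248,900); remaining pool $3,654,830 reallocated over remaining profit-interest units 56.
Capped: Ferraro ($951,500); remaining pool $2,703,330 reallocated over remaining profit-interest units 41.
Redistributed shares: Quinlan 329,674.39 → $329,675; Vance 461,544.15 → $461,545; Petrov 857,153.41 → $857,155; Bergstrom 1,054,958.05 → $1,054,960.
Rounding difference −$5 applied to Bergstrom → $1,054,955.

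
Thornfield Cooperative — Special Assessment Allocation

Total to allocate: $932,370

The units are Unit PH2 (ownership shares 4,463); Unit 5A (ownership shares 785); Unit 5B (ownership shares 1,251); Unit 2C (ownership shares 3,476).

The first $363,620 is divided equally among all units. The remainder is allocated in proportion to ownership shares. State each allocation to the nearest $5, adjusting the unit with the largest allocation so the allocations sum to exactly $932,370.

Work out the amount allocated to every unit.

Unit PH2: $345,370 | Unit 5A: $135,665 | Unit 5B: $162,235 | Unit 2C: $289,100

$363,620 shared equally gives $90,905 per unit.
Remainder $568,750 by ownership shares (total 9,975): Unit PH2 254,469.30 → $254,470; Unit 5A 44,758.77 → $44,760; Unit 5B 71,328.95 → $71,330; Unit 2C 198,192.98 → $198,195.
Rounding difference −$5 on remainder applied to Unit PH2.
Totals: Unit PH2 $90,905 + $254,465 = $345,370; Unit 5A $90,905 + $44,760 = $135,665; Unit 5B $90,905 + $71,330 = $162,235; Unit 2C $90,905 + $198,195 = $289,100.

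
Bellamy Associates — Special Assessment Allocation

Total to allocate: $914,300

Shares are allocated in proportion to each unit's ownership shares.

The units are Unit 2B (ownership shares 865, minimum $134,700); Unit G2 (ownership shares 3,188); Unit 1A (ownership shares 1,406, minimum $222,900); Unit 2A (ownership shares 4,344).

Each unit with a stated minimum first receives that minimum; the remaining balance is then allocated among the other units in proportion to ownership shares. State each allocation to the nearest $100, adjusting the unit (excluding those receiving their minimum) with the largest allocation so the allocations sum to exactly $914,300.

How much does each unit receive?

Minimums first: Unit 2B $134,700; Unit 1A $222,900. Residual $556,700.
Residual split over remaining ownership shares 7,532: Unit G2 235,629.26 → $235,600; Unit 2A 321,070.74 → $321,100.

Unit 2B: $134,700; Unit G2: $235,600; Unit 1A: $222,900; Unit 2A: $321,100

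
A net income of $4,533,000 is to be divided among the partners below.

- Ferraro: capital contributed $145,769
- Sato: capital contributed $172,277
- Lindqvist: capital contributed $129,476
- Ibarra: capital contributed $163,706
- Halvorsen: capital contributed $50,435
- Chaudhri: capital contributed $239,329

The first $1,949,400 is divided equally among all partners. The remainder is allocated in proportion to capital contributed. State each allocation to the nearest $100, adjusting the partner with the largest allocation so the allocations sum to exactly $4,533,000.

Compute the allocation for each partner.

Ferraro: $742,900; Sato: $818,900; Lindqvist: $696,200; Ibarra: $794,300; Halvorsen: $469,500; Chaudhri: $1,011,200

Equal tier: $1,949,400 ÷ 6 = $324,900 apiece.
Remainder $2,583,600 by capital contributed (total 900,992): Ferraro 417,993.49 → $418,000; Sato 494,005.34 → $494,000; Lindqvist 371,273.21 → $371,300; Ibarra 469,427.94 → $469,400; Halvorsen 144,622.67 → $144,600; Chaudhri 686,277.35 → $686,300.
Totals: Ferraro $324,900 + $418,000 = $742,900; Sato $324,900 + $494,000 = $818,900; Lindqvist $324,900 + $371,300 = $696,200; Ibarra $324,900 + $469,400 = $794,300; Halvorsen $324,900 + $144,600 = $469,500; Chaudhri $324,900 + $686,300 = $1,011,200.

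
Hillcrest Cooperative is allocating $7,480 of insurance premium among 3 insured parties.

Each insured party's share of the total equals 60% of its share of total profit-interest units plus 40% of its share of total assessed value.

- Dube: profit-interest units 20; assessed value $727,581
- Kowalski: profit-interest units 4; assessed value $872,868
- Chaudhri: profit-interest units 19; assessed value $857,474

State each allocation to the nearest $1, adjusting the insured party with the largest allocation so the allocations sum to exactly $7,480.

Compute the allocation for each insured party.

Totals — profit-interest units 43, assessed value 2,457,923.
Composite weights (60% profit-interest units + 40% assessed value): Dube 0.3975; Kowalski 0.1979; Chaudhri 0.4047.
Pro-rata amounts: Dube 2,973.12; Kowalski 1,480.02; Chaudhri 3,026.86.
Rounded to nearest $1: Dube $2,973; Kowalski $1,480; Chaudhri $3,027. Sum = $7,480.
No rounding difference to absorb.

Dube: $2,973; Kowalski: $1,480; Chaudhri: $3,027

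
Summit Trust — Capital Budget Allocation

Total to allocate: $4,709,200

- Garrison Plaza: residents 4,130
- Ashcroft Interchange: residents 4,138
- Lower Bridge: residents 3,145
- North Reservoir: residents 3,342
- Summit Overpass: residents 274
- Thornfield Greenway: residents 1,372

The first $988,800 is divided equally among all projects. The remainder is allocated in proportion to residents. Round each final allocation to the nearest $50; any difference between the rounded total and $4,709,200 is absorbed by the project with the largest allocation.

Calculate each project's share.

Garrison Plaza: $1,101,650 · Ashcroft Interchange: $1,103,500 · Lower Bridge: $878,200 · North Reservoir: $922,900 · Summit Overpass: $226,950 · Thornfield Greenway: $476,000

Equal tier: $988,800 ÷ 6 = $164,800 apiece.
Remainder $3,720,400 by residents (total 16,401): Garrison Plaza 936,848.48 → $936,850; Ashcroft Interchange 938,663.20 → $938,650; Lower Bridge 713,411.26 → $713,400; North Reservoir 758,098.70 → $758,100; Summit Overpass 62,154.11 → $62,150; Thornfield Greenway 311,224.24 → $311,200.
Rounding difference +$50 on remainder applied to Ashcroft Interchange.
Totals: Garrison Plaza $164,800 + $936,850 = $1,101,650; Ashcroft Interchange $164,800 + $938,700 = $1,103,500; Lower Bridge $164,800 + $713,400 = $878,200; North Reservoir $164,800 + $758,100 = $922,900; Summit Overpass $164,800 + $62,150 = $226,950; Thornfield Greenway $164,800 + $311,200 = $476,000.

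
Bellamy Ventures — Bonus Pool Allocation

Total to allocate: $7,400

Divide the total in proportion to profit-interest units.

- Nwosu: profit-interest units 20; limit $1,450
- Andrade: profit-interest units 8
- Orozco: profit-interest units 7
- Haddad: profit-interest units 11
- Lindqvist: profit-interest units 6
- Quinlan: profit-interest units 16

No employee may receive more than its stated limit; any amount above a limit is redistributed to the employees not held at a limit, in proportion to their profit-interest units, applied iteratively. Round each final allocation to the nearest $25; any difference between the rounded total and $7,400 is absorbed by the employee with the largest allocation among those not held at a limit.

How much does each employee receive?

Nwosu: $1,450 | Andrade: $1,000 | Orozco: $875 | Haddad: $1,375 | Lindqvist: $750 | Quinlan: $1,950

Profit-interest units total: 68.
Unconstrained shares: Nwosu 2,176.47; Andrade 870.59; Orozco 761.76; Haddad 1,197.06; Lindqvist 652.94; Quinlan 1,741.18.
Cap binds for Nwosu ($1,450); balance $5,950 reallocated over remaining profit-interest units 48.
Redistributed shares: Andrade 991.67 → $1,000; Orozco 867.71 → $875; Haddad 1,363.54 → $1,375; Lindqvist 743.75 → $750; Quinlan 1,983.33 → $1,975.
Rounding difference −$25 applied to Quinlan → $1,950.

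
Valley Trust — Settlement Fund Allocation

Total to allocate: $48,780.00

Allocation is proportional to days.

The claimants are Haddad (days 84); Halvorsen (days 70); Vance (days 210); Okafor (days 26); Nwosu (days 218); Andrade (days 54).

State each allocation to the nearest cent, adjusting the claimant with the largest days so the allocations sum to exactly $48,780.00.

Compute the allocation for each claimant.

Haddad: $6,189.61; Halvorsen: $5,158.01; Vance: $15,474.02; Okafor: $1,915.83; Nwosu: $16,063.50; Andrade: $3,979.03

Combined days = 84 + 70 + 210 + 26 + 218 + 54 = 662.
Proportional shares: Haddad 6,189.6073; Halvorsen 5,158.0060; Vance 15,474.0181; Okafor 1,915.8308; Nwosu 16,063.5045; Andrade 3,979.0332.
At nearest cent: Haddad $6,189.61; Halvorsen $5,158.01; Vance $15,474.02; Okafor $1,915.83; Nwosu $16,063.50; Andrade $3,979.03. Sum = $48,780.00.
No rounding difference to absorb.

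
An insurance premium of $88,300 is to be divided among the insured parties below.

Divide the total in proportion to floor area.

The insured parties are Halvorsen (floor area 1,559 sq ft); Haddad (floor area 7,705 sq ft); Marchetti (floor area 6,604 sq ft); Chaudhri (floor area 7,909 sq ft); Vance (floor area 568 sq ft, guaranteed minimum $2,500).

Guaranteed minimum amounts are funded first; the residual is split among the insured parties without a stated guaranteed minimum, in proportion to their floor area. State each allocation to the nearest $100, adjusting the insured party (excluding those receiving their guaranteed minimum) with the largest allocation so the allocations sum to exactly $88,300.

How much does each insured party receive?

Halvorsen: $5,600 | Haddad: $27,800 | Marchetti: $23,800 | Chaudhri: $28,600 | Vance: $2,500

Guaranteed amounts: Vance $2,500. Remaining pool $85,800.
Remaining pool split over remaining floor area 23,777: Halvorsen 5,625.70 → $5,600; Haddad 27,803.72 → $27,800; Marchetti 23,830.73 → $23,800; Chaudhri 28,539.86 → $28,500.
Rounding difference +$100 applied to Chaudhri → $28,600.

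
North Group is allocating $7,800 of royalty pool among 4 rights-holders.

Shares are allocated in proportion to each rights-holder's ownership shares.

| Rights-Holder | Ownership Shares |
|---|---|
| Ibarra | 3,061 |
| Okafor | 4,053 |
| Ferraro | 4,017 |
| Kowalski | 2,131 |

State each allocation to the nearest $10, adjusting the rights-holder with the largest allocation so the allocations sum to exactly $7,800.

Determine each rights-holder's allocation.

Ibarra: $1,800 · Okafor: $2,390 · Ferraro: $2,360 · Kowalski: $1,250

Total ownership shares = 13,262.
Unrounded shares: Ibarra 3,061/13,262 × $7,800 = 1,800.32; Okafor 4,053/13,262 × $7,800 = 2,383.76; Ferraro 4,017/13,262 × $7,800 = 2,362.58; Kowalski 2,131/13,262 × $7,800 = 1,253.34.
At nearest $10: Ibarra $1,800; Okafor $2,380; Ferraro $2,360; Kowalski $1,250. Sum = $7,790.
Difference $7,800 − $7,790 = +$10 applied to largest allocation (Okafor): Okafor becomes $2,390.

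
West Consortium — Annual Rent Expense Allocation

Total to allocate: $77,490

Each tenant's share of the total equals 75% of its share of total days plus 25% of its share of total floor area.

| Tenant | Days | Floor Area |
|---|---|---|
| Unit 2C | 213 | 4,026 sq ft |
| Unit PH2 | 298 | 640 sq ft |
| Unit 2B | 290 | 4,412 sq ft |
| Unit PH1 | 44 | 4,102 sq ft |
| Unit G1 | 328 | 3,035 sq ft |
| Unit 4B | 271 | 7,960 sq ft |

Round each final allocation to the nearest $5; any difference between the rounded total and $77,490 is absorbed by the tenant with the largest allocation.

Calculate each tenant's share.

Unit 2C: $11,800; Unit PH2: $12,505; Unit 2B: $15,205; Unit PH1: $5,060; Unit G1: $15,635; Unit 4B: $17,285

Days total 1,444; floor area total 24,175.
Combined weights (75% days + 25% floor area): Unit 2C 0.1523; Unit PH2 0.1614; Unit 2B 0.1962; Unit PH1 0.0653; Unit G1 0.2017; Unit 4B 0.2231.
Raw shares: Unit 2C 11,798.95; Unit PH2 12,506.64; Unit 2B 15,207.33; Unit PH1 5,058.01; Unit G1 15,633.29; Unit 4B 17,285.79.
Rounded to nearest $5: Unit 2C $11,800; Unit PH2 $12,505; Unit 2B $15,205; Unit PH1 $5,060; Unit G1 $15,635; Unit 4B $17,285. Sum = $77,490.
Sum already equals the total — no adjustment.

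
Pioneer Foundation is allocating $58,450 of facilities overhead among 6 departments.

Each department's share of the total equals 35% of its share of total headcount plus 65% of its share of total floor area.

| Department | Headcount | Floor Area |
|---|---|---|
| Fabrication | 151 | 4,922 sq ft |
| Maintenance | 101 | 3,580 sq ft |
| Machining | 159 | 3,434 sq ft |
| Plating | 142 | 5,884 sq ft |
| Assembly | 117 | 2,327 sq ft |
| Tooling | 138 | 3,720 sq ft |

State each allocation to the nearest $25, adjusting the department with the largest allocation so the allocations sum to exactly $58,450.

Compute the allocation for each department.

Headcount total 808; floor area total 23,867.
Blended shares (35% headcount + 65% floor area): Fabrication 0.1995; Maintenance 0.1412; Machining 0.1624; Plating 0.2218; Assembly 0.1141; Tooling 0.1611.
Unrounded shares: Fabrication 11,658.17; Maintenance 8,255.98; Machining 9,492.06; Plating 12,961.65; Assembly 6,666.50; Tooling 9,415.63.
Rounded to nearest $25: Fabrication $11,650; Maintenance $8,250; Machining $9,500; Plating $12,950; Assembly $6,675; Tooling $9,425. Sum = $58,450.
Sum already equals the total — no adjustment.

Fabrication: $11,650; Maintenance: $8,250; Machining: $9,500; Plating: $12,950; Assembly: $6,675; Tooling: $9,425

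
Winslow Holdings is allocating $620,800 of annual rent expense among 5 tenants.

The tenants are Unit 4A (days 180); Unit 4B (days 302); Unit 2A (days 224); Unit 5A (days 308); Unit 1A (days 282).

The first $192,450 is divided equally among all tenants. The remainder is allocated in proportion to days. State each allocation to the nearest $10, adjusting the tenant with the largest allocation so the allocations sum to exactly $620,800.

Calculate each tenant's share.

Unit 4A: $97,980 | Unit 4B: $138,310 | Unit 2A: $112,530 | Unit 5A: $140,280 | Unit 1A: $131,700

Equal tier: $192,450 ÷ 5 = $38,490 apiece.
Remainder $428,350 by days (total 1,296): Unit 4A 59,493.06 → $59,490; Unit 4B 99,816.13 → $99,820; Unit 2A 74,035.80 → $74,040; Unit 5A 101,799.23 → $101,800; Unit 1A 93,205.79 → $93,210.
Rounding difference −$10 on remainder applied to Unit 5A.
Totals: Unit 4A $38,490 + $59,490 = $97,980; Unit 4B $38,490 + $99,820 = $138,310; Unit 2A $38,490 + $74,040 = $112,530; Unit 5A $38,490 + $101,790 = $140,280; Unit 1A $38,490 + $93,210 = $131,700.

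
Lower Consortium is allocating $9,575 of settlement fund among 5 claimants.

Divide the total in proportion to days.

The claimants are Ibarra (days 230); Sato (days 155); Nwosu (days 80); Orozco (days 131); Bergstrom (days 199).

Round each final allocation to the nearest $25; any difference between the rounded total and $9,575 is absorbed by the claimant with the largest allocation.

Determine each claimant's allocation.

Total days = 795.
Raw shares: Ibarra 230/795 × $9,575 = 2,770.13; Sato 155/795 × $9,575 = 1,866.82; Nwosu 80/795 × $9,575 = 963.52; Orozco 131/795 × $9,575 = 1,577.77; Bergstrom 199/795 × $9,575 = 2,396.76.
After rounding ($25): Ibarra $2,775; Sato $1,875; Nwosu $975; Orozco $1,575; Bergstrom $2,400. Sum = $9,600.
Difference $9,575 − $9,600 = −$25 applied to largest allocation (Ibarra): Ibarra becomes $2,750.

Ibarra: $2,750 | Sato: $1,875 | Nwosu: $975 | Orozco: $1,575 | Bergstrom: $2,400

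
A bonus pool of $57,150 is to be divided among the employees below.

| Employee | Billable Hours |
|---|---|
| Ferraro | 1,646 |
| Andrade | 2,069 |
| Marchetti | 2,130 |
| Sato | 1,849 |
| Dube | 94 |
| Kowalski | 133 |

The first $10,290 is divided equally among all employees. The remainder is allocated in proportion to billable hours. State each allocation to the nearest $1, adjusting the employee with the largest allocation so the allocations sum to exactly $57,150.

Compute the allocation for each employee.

First tranche $10,290 split equally: $1,715 each.
Remainder $46,860 by billable hours (total 7,921): Ferraro 9,737.60 → $9,738; Andrade 12,240.04 → $12,240; Marchetti 12,600.91 → $12,601; Sato 10,938.54 → $10,939; Dube 556.10 → $556; Kowalski 786.82 → $787.
Rounding difference −$1 on remainder applied to Marchetti.
Totals: Ferraro $1,715 + $9,738 = $11,453; Andrade $1,715 + $12,240 = $13,955; Marchetti $1,715 + $12,600 = $14,315; Sato $1,715 + $10,939 = $12,654; Dube $1,715 + $556 = $2,271; Kowalski $1,715 + $787 = $2,502.

Ferraro: $11,453 · Andrade: $13,955 · Marchetti: $14,315 · Sato: $12,654 · Dube: $2,271 · Kowalski: $2,502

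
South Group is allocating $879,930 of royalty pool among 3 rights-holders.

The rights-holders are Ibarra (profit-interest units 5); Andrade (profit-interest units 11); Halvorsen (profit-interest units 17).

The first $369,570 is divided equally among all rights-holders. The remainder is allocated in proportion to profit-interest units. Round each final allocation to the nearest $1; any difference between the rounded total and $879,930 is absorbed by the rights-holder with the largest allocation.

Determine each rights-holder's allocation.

$369,570 shared equally gives $123,190 per rights-holder.
Remainder $510,360 by profit-interest units (total 33): Ibarra 77,327.27 → $77,327; Andrade 170,120.00 → $170,120; Halvorsen 262,912.73 → $262,913.
Totals: Ibarra $123,190 + $77,327 = $200,517; Andrade $123,190 + $170,120 = $293,310; Halvorsen $123,190 + $262,913 = $386,103.

Ibarra: $200,517 | Andrade: $293,310 | Halvorsen: $386,103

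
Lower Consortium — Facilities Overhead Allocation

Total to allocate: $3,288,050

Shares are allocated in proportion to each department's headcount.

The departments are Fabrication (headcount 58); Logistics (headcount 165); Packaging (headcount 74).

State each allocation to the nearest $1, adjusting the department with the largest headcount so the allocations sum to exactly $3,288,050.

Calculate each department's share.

Combined headcount = 58 + 165 + 74 = 297.
Unrounded shares: Fabrication 642,110.77; Logistics 1,826,694.44; Packaging 819,244.78.
Rounded to nearest $1: Fabrication $642,111; Logistics $1,826,694; Packaging $819,245. Sum = $3,288,050.
Rounded total matches; no reconciliation needed.

Fabrication: $642,111; Logistics: $1,826,694; Packaging: $819,245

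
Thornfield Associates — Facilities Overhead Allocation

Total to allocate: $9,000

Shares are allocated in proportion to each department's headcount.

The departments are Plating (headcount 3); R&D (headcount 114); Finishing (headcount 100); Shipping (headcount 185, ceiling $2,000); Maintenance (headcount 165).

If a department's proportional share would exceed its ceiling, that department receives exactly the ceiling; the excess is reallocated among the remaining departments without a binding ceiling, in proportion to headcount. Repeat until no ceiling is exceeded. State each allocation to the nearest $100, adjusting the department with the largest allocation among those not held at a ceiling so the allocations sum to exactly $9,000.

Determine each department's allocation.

Plating: $100 | R&D: $2,100 | Finishing: $1,800 | Shipping: $2,000 | Maintenance: $3,000

Sum of headcount: 567.
Pro-rata shares before constraints: Plating 47.62; R&D 1,809.52; Finishing 1,587.30; Shipping 2,936.51; Maintenance 2,619.05.
Cap binds for Shipping ($2,000); balance $7,000 reallocated over remaining headcount 382.
Shares after redistribution: Plating 54.97 → $100; R&D 2,089.01 → $2,100; Finishing 1,832.46 → $1,800; Maintenance 3,023.56 → $3,000.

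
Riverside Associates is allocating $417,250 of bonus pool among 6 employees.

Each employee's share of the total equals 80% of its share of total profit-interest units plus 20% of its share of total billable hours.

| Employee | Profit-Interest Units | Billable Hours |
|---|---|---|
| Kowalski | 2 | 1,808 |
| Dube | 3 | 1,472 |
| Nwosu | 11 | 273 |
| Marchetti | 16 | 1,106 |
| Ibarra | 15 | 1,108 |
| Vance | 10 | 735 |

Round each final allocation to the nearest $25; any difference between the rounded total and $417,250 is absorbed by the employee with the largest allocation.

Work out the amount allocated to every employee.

Kowalski: $34,925; Dube: $36,450; Nwosu: $67,925; Marchetti: $107,875; Ibarra: $102,075; Vance: $68,000

Profit-interest units total 57; billable hours total 6,502.
Combined weights (80% profit-interest units + 20% billable hours): Kowalski 0.0837; Dube 0.0874; Nwosu 0.1628; Marchetti 0.2586; Ibarra 0.2446; Vance 0.1630.
Pro-rata amounts: Kowalski 34,917.08; Dube 36,460.82; Nwosu 67,921.37; Marchetti 107,893.22; Ibarra 102,062.75; Vance 67,994.77.
At nearest $25: Kowalski $34,925; Dube $36,450; Nwosu $67,925; Marchetti $107,900; Ibarra $102,075; Vance $68,000. Sum = $417,275.
Difference $417,250 − $417,275 = −$25 applied to largest allocation (Marchetti): Marchetti becomes $107,875.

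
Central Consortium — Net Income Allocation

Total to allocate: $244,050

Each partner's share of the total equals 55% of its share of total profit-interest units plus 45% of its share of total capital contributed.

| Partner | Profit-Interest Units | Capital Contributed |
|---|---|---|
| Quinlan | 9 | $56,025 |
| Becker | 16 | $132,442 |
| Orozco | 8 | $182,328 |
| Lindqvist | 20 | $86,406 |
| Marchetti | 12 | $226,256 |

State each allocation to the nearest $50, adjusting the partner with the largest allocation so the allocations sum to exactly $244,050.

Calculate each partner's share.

Quinlan: $27,600; Becker: $54,300; Orozco: $45,800; Lindqvist: $55,200; Marchetti: $61,150

Totals — profit-interest units 65, capital contributed 683,457.
Combined weights (55% profit-interest units + 45% capital contributed): Quinlan 0.1130; Becker 0.2226; Orozco 0.1877; Lindqvist 0.2261; Marchetti 0.2505.
Pro-rata amounts: Quinlan 27,587.82; Becker 54,322.29; Orozco 45,818.01; Lindqvist 55,185.07; Marchetti 61,136.81.
Rounded to nearest $50: Quinlan $27,600; Becker $54,300; Orozco $45,800; Lindqvist $55,200; Marchetti $61,150. Sum = $244,050.
Sum already equals the total — no adjustment.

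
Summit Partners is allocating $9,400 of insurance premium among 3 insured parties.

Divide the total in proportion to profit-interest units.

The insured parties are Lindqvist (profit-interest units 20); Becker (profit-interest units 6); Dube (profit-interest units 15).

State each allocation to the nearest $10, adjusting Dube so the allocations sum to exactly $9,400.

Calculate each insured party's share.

Sum of profit-interest units: 41.
Proportional shares: Lindqvist 20/41 × $9,400 = 4,585.37; Becker 6/41 × $9,400 = 1,375.61; Dube 15/41 × $9,400 = 3,439.02.
After rounding ($10): Lindqvist $4,590; Becker $1,380; Dube $3,440. Sum = $9,410.
Difference $9,400 − $9,410 = −$10 applied to Dube: Dube becomes $3,430.

Lindqvist: $4,590 | Becker: $1,380 | Dube: $3,430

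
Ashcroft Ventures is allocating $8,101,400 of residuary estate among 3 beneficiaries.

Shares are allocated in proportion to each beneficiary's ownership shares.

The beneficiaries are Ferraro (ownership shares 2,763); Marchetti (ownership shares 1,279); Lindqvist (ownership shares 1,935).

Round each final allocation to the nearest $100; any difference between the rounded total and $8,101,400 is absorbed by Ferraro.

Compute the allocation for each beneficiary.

Ownership shares total: 5,977.
Pro-rata amounts: Ferraro 2,763/5,977 × $8,101,400 = 3,745,050.73; Marchetti 1,279/5,977 × $8,101,400 = 1,733,593.88; Lindqvist 1,935/5,977 × $8,101,400 = 2,622,755.40.
Rounded to nearest $100: Ferraro $3,745,100; Marchetti $1,733,600; Lindqvist $2,622,800. Sum = $8,101,500.
Difference $8,101,400 − $8,101,500 = −$100 applied to Ferraro: Ferraro becomes $3,745,000.

Ferraro: $3,745,000 · Marchetti: $1,733,600 · Lindqvist: $2,622,800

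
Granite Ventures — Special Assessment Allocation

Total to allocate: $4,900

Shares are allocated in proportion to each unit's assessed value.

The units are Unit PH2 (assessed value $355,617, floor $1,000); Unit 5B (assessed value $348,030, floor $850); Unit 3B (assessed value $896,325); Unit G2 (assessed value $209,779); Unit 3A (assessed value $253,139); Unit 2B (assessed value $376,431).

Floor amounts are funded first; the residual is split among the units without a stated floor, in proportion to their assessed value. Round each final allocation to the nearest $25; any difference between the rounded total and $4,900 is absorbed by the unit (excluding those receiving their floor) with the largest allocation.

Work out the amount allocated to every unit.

Unit PH2: $1,000 · Unit 5B: $850 · Unit 3B: $1,575 · Unit G2: $375 · Unit 3A: $450 · Unit 2B: $650

Minimums first: Unit PH2 $1,000; Unit 5B $850. Residual $3,050.
Residual split over remaining assessed value 1,735,674: Unit 3B 1,575.06 → $1,575; Unit G2 368.63 → $375; Unit 3A 444.83 → $450; Unit 2B 661.48 → $650.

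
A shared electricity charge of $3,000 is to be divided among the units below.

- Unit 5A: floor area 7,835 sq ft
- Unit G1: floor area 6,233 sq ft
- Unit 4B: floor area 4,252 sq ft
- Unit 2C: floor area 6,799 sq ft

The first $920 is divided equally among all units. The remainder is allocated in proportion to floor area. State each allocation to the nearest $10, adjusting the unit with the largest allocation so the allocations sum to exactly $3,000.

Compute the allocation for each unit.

Unit 5A: $880 · Unit G1: $750 · Unit 4B: $580 · Unit 2C: $790

First tranche $920 split equally: $230 each.
Remainder $2,080 by floor area (total 25,119): Unit 5A 648.78 → $650; Unit G1 516.13 → $520; Unit 4B 352.09 → $350; Unit 2C 563.00 → $560.
Totals: Unit 5A $230 + $650 = $880; Unit G1 $230 + $520 = $750; Unit 4B $230 + $350 = $580; Unit 2C $230 + $560 = $790.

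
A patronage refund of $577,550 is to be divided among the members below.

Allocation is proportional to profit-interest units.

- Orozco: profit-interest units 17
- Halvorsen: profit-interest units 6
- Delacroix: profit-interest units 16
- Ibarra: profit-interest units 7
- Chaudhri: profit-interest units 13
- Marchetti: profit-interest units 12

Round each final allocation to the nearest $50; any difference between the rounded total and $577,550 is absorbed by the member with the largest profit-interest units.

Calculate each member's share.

Orozco: $138,300; Halvorsen: $48,800; Delacroix: $130,150; Ibarra: $56,950; Chaudhri: $105,750; Marchetti: $97,600

Profit-interest units total: 17 + 6 + 16 + 7 + 13 + 12 = 71.
Unrounded shares: Orozco 138,286.62; Halvorsen 48,807.04; Delacroix 130,152.11; Ibarra 56,941.55; Chaudhri 105,748.59; Marchetti 97,614.08.
After rounding ($50): Orozco $138,300; Halvorsen $48,800; Delacroix $130,150; Ibarra $56,950; Chaudhri $105,750; Marchetti $97,600. Sum = $577,550.
No rounding difference to absorb.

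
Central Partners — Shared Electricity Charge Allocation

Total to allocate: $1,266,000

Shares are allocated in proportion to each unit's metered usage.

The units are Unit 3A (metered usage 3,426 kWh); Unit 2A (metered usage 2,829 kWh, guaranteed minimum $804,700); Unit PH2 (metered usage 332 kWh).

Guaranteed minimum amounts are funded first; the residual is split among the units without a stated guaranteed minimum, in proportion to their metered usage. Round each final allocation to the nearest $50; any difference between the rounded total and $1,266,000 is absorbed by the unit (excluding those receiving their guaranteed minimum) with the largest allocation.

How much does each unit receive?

Guaranteed amounts: Unit 2A $804,700. Residual $461,300.
Residual split over remaining metered usage 3,758: Unit 3A 420,546.51 → $420,550; Unit PH2 40,753.49 → $40,750.

Unit 3A: $420,550 | Unit 2A: $804,700 | Unit PH2: $40,750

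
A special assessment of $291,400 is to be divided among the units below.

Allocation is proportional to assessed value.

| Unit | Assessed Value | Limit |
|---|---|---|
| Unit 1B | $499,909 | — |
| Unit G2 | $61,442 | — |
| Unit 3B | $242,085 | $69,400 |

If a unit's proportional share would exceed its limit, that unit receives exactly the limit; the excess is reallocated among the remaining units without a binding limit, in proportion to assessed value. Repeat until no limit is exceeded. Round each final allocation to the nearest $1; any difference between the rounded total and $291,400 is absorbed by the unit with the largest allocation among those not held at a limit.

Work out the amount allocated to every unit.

Unit 1B: $197,701; Unit G2: $24,299; Unit 3B: $69,400

Sum of assessed value: 803,436.
Proportional shares (ignoring caps): Unit 1B 181,313.11; Unit G2 22,284.54; Unit 3B 87,802.35.
Held at cap: Unit 3B ($69,400); balance $222,000 reallocated over remaining assessed value 561,351.
Shares after redistribution: Unit 1B 197,701.26 → $197,701; Unit G2 24,298.74 → $24,299.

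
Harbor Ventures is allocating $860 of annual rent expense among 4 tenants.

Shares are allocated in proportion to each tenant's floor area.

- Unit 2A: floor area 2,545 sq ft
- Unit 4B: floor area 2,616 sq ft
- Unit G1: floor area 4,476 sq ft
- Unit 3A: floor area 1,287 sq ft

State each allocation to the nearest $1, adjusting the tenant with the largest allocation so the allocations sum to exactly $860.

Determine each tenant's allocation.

Unit 2A: $200 · Unit 4B: $206 · Unit G1: $353 · Unit 3A: $101

Sum of floor area: 10,924.
Raw shares: Unit 2A 2,545/10,924 × $860 = 200.36; Unit 4B 2,616/10,924 × $860 = 205.95; Unit G1 4,476/10,924 × $860 = 352.38; Unit 3A 1,287/10,924 × $860 = 101.32.
Rounded to nearest $1: Unit 2A $200; Unit 4B $206; Unit G1 $352; Unit 3A $101. Sum = $859.
Difference $860 − $859 = +$1 applied to largest allocation (Unit G1): Unit G1 becomes $353.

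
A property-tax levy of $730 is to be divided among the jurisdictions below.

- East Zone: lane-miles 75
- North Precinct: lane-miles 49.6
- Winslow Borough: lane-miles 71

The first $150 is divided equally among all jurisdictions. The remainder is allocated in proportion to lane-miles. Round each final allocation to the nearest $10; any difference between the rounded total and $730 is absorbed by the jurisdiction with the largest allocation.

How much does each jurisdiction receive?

East Zone: $270; North Precinct: $200; Winslow Borough: $260

Equal tier: $150 ÷ 3 = $50 apiece.
Remainder $580 by lane-miles (total 195.6): East Zone 222.39 → $220; North Precinct 147.08 → $150; Winslow Borough 210.53 → $210.
Totals: East Zone $50 + $220 = $270; North Precinct $50 + $150 = $200; Winslow Borough $50 + $210 = $260.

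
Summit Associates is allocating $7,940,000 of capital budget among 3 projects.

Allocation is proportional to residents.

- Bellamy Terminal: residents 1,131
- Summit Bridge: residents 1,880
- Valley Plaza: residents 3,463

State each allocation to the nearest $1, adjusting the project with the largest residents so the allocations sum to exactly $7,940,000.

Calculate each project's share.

Bellamy Terminal: $1,387,108; Summit Bridge: $2,305,715; Valley Plaza: $4,247,177

Total residents = 6,474.
Proportional shares: Bellamy Terminal 1,131/6,474 × $7,940,000 = 1,387,108.43; Summit Bridge 1,880/6,474 × $7,940,000 = 2,305,715.17; Valley Plaza 3,463/6,474 × $7,940,000 = 4,247,176.40.
At nearest $1: Bellamy Terminal $1,387,108; Summit Bridge $2,305,715; Valley Plaza $4,247,176. Sum = $7,939,999.
Difference $7,940,000 − $7,939,999 = +$1 applied to largest residents (Valley Plaza): Valley Plaza becomes $4,247,177.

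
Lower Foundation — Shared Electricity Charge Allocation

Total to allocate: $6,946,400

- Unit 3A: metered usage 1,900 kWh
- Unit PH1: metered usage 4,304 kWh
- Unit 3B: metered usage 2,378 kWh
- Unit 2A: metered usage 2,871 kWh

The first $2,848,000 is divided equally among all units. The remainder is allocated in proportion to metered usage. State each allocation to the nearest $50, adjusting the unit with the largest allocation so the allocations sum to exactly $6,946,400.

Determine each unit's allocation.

$2,848,000 shared equally gives $712,000 per unit.
Remainder $4,098,400 by metered usage (total 11,453): Unit 3A 679,905.70 → $679,900; Unit PH1 1,540,165.34 → $1,540,150; Unit 3B 850,955.66 → $850,950; Unit 2A 1,027,373.30 → $1,027,350.
Rounding difference +$50 on remainder applied to Unit PH1.
Totals: Unit 3A $712,000 + $679,900 = $1,391,900; Unit PH1 $712,000 + $1,540,200 = $2,252,200; Unit 3B $712,000 + $850,950 = $1,562,950; Unit 2A $712,000 + $1,027,350 = $1,739,350.

Unit 3A: $1,391,900 | Unit PH1: $2,252,200 | Unit 3B: $1,562,950 | Unit 2A: $1,739,350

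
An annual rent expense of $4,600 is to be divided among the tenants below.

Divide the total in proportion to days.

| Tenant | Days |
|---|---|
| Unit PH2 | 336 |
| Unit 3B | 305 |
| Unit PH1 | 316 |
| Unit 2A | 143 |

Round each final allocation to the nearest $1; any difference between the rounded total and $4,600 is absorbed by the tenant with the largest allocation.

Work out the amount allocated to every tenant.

Unit PH2: $1,406 | Unit 3B: $1,275 | Unit PH1: $1,321 | Unit 2A: $598

Total days = 1,100.
Proportional shares: Unit PH2 336/1,100 × $4,600 = 1,405.09; Unit 3B 305/1,100 × $4,600 = 1,275.45; Unit PH1 316/1,100 × $4,600 = 1,321.45; Unit 2A 143/1,100 × $4,600 = 598.00.
Rounded to nearest $1: Unit PH2 $1,405; Unit 3B $1,275; Unit PH1 $1,321; Unit 2A $598. Sum = $4,599.
Difference $4,600 − $4,599 = +$1 applied to largest allocation (Unit PH2): Unit PH2 becomes $1,406.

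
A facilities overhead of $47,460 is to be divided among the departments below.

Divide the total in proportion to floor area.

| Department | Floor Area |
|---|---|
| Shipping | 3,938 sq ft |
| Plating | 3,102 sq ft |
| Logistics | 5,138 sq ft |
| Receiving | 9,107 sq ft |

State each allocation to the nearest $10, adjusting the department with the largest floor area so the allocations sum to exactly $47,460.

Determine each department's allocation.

Combined floor area = 21,285.
Pro-rata amounts: Shipping 3,938/21,285 × $47,460 = 8,780.71; Plating 3,102/21,285 × $47,460 = 6,916.65; Logistics 5,138/21,285 × $47,460 = 11,456.40; Receiving 9,107/21,285 × $47,460 = 20,306.24.
At nearest $10: Shipping $8,780; Plating $6,920; Logistics $11,460; Receiving $20,310. Sum = $47,470.
Difference $47,460 − $47,470 = −$10 applied to largest floor area (Receiving): Receiving becomes $20,300.

Shipping: $8,780 | Plating: $6,920 | Logistics: $11,460 | Receiving: $20,300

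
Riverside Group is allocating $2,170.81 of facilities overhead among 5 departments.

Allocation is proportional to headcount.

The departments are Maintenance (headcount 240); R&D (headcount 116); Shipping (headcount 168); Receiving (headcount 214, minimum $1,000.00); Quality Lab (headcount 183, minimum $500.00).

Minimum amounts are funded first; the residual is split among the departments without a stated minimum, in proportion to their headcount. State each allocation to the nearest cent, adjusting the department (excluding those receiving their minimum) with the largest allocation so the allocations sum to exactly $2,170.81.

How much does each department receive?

Minimums first: Receiving $1,000.00; Quality Lab $500.00. Balance $670.81.
Balance split over remaining headcount 524: Maintenance 307.2412 → $307.24; R&D 148.4999 → $148.50; Shipping 215.0689 → $215.07.

Maintenance: $307.24 | R&D: $148.50 | Shipping: $215.07 | Receiving: $1,000.00 | Quality Lab: $500.00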